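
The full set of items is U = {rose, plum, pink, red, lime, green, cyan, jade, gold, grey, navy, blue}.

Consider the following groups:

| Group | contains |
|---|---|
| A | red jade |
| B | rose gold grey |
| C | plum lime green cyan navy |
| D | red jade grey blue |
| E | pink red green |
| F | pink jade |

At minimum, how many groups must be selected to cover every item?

4

Take {B, C, D, E}. Their union is {rose, plum, pink, red, lime, green, cyan, jade, gold, grey, navy, blue}, which is all 12 items.
No 3 of the 6 groups cover everything (all 20 combinations miss at least one item), so 4 is optimal.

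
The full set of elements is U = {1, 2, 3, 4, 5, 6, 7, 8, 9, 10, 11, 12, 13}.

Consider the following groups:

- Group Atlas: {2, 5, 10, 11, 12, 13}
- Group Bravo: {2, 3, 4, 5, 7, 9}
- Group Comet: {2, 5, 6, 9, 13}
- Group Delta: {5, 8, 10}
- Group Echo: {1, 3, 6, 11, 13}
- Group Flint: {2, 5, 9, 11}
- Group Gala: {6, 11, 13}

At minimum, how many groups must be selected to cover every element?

Atlas, Bravo, Delta, and Echo cover everything between them: the union {1, 2, 3, 4, 5, 6, 7, 8, 9, 10, 11, 12, 13} is all of U.
No 3 of the 7 groups cover everything (all 35 combinations miss at least one element), so 4 is optimal.

4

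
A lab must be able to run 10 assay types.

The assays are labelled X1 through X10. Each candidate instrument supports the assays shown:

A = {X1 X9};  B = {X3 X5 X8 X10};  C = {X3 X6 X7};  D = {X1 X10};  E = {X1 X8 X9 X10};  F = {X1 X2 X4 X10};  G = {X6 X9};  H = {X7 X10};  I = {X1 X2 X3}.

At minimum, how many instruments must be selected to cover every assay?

B and C and E and F together: B ∪ C ∪ E ∪ F = {X1, X2, X3, X4, X5, X6, X7, X8, X9, X10} — every assay is covered.
No 3 of the 9 instruments cover everything (all 84 combinations miss at least one assay), so 4 is optimal.

4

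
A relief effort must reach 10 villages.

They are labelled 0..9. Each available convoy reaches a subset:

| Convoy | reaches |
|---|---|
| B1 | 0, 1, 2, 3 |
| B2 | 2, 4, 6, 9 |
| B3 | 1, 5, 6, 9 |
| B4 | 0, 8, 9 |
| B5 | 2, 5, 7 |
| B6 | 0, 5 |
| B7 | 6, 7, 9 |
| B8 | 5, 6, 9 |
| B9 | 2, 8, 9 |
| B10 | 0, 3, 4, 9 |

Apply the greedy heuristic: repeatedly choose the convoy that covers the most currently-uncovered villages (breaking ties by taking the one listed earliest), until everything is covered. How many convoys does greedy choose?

4

Greedy: pick B1 (covers 4 new) → pick B2 (covers 3 new) → pick B5 (covers 2 new) → pick B4 (covers 1 new). Total picks: 4.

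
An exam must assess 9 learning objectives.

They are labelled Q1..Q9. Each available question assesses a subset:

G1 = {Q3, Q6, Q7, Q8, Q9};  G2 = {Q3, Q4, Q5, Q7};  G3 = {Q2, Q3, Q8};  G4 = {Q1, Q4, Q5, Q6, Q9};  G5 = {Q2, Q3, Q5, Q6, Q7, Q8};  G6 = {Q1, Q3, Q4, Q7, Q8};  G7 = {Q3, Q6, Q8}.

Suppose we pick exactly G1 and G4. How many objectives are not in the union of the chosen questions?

1

Union of G1, G4 = {Q1, Q3, Q4, Q5, Q6, Q7, Q8, Q9}.
Not covered: Q2 — 1 objective.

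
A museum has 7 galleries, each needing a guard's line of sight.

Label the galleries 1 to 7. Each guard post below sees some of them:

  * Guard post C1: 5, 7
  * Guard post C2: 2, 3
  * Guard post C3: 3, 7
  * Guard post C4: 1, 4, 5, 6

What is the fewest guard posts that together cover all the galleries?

3

Take {C2, C3, C4}. Their union is {1, 2, 3, 4, 5, 6, 7}, which is all 7 galleries.
Only C4 contains 1, so C4 is forced; the remaining 3 galleries need at least 2 more guard posts (each remaining guard post adds at most 2) — so at least 3 guard posts are needed, and 3 is optimal.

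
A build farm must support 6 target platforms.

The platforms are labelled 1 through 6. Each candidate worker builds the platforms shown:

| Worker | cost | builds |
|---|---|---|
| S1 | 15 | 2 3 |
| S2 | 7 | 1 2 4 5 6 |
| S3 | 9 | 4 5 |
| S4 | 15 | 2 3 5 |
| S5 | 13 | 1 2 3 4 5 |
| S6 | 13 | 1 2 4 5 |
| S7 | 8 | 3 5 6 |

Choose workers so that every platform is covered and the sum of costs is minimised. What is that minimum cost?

15

S2, S7 together cover every platform (S2 ∪ S7 = {1, 2, 3, 4, 5, 6}); total cost 7 + 8 = 15.
No covering selection has total cost below 15.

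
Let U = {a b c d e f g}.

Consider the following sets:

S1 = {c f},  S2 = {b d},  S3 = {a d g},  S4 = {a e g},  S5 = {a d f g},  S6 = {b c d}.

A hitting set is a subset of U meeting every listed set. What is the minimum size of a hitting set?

3

Take H = {c, d, e}. Each listed set contains at least one of these, so H is a hitting set of size 3.
The sets S1, S2, S4 are pairwise disjoint, so any hitting set needs a separate item for each — at least 3. Hence 3 is optimal.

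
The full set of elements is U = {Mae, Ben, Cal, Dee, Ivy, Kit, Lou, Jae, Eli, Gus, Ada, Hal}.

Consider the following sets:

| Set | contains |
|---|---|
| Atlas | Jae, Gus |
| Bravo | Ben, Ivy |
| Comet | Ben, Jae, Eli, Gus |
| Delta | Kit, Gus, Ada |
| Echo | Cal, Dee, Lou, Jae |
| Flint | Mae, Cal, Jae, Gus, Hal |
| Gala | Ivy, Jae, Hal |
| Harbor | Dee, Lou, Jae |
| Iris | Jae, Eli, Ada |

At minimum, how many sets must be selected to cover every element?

Bravo, Comet, Delta, Echo, and Flint cover everything between them: the union {Mae, Ben, Cal, Dee, Ivy, Kit, Lou, Jae, Eli, Gus, Ada, Hal} is all of U.
Only Flint contains Mae, so Flint is forced; the remaining 7 elements need at least 4 more sets (each remaining set adds at most 2) — so at least 5 sets are needed, and 5 is optimal.

5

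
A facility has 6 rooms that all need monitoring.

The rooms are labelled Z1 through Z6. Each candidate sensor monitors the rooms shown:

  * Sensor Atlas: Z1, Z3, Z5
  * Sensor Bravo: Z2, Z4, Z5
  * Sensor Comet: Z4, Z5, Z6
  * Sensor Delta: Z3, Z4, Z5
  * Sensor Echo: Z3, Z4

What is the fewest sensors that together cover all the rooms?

Atlas and Bravo and Comet together: Atlas ∪ Bravo ∪ Comet = {Z1, Z2, Z3, Z4, Z5, Z6} — every room is covered.
Only Atlas contains Z1, so Atlas is forced; the remaining 3 rooms need at least 2 more sensors (each remaining sensor adds at most 2) — so at least 3 sensors are needed, and 3 is optimal.

3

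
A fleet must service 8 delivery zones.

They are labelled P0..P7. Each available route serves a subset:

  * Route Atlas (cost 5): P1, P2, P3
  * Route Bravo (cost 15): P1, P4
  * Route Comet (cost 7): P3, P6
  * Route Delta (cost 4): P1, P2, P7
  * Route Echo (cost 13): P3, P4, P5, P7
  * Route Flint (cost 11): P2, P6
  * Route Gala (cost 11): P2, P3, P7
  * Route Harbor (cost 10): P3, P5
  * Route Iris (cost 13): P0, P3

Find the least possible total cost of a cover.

Comet, Delta, Echo, Iris together cover every zone (Comet ∪ Delta ∪ Echo ∪ Iris = {P0, P1, P2, P3, P4, P5, P6, P7}); total cost 7 + 4 + 13 + 13 = 37.
No covering selection has total cost below 37.

37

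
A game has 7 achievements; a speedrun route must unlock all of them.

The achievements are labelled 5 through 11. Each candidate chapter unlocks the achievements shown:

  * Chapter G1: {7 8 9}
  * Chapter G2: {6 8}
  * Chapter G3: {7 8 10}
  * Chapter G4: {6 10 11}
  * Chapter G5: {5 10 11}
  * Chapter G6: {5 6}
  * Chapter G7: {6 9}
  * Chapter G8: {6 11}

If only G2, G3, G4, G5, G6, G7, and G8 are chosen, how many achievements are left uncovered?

0

Union of G2, G3, G4, G5, G6, G7, G8 = {5, 6, 7, 8, 9, 10, 11} — that's every achievement, so 0 are uncovered.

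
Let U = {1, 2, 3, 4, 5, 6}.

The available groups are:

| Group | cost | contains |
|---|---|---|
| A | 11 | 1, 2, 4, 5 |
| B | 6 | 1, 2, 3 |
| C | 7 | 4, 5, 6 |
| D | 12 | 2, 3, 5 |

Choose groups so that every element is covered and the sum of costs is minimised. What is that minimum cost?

B, C together cover every element (B ∪ C = {1, 2, 3, 4, 5, 6}); total cost 6 + 7 = 13.
No covering selection has total cost below 13.

13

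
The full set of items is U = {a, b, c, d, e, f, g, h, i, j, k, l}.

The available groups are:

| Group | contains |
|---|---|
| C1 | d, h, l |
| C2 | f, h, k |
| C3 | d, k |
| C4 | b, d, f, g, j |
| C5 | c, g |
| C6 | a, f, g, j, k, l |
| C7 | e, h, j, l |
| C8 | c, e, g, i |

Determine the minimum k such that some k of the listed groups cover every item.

4

C2, C4, C6, and C8 cover everything between them: the union {a, b, c, d, e, f, g, h, i, j, k, l} is all of U.
Only C4 contains b, so C4 is forced; the remaining 7 items need at least 3 more groups (each remaining group adds at most 3) — so at least 4 groups are needed, and 4 is optimal.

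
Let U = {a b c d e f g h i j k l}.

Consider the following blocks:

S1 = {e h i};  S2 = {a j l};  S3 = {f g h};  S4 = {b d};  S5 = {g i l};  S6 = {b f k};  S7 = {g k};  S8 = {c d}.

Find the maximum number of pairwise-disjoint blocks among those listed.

4

S1, S2, S6, S8 are pairwise disjoint (S1={e,h,i}; S2={a,j,l}; S6={b,f,k}; S8={c,d}).
Every remaining block overlaps one of these, and no 5 of the listed blocks are pairwise disjoint, so 4 is the maximum.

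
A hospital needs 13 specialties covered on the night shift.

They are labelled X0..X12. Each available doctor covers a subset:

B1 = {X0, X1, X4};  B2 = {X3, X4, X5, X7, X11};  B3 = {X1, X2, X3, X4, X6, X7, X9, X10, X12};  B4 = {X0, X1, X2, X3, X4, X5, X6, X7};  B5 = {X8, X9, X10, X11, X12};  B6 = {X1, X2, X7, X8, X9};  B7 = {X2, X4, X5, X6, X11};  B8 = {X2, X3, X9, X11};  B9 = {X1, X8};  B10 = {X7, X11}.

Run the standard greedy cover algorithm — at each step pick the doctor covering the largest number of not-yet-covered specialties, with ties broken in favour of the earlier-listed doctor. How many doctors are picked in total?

Greedy: pick B3 (covers 9 new) → pick B2 (covers 2 new) → pick B1 (covers 1 new) → pick B5 (covers 1 new). Total picks: 4.
(The true minimum cover uses only 2 doctors, so greedy is not optimal here.)

4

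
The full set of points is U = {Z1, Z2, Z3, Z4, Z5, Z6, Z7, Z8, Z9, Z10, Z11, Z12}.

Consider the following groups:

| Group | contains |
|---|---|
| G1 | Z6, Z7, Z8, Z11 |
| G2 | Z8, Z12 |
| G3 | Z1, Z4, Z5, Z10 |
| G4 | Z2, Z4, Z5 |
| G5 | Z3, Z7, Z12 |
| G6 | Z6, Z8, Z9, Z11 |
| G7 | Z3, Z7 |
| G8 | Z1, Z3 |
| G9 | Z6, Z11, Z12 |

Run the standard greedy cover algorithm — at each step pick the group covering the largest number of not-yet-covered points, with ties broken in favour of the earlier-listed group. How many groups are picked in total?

5

Greedy: pick G1 (covers 4 new) → pick G3 (covers 4 new) → pick G5 (covers 2 new) → pick G4 (covers 1 new) → pick G6 (covers 1 new). Total picks: 5.
(The true minimum cover uses only 4 groups, so greedy is not optimal here.)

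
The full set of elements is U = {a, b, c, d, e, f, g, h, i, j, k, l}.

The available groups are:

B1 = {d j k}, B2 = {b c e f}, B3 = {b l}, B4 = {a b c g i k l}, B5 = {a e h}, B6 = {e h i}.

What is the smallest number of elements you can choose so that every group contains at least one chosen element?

3

Take T = {b, e, j}. Each listed group contains at least one of these, so T is a hitting set of size 3.
The groups B1, B3, B5 are pairwise disjoint, so any hitting set needs a separate element for each — at least 3. Hence 3 is optimal.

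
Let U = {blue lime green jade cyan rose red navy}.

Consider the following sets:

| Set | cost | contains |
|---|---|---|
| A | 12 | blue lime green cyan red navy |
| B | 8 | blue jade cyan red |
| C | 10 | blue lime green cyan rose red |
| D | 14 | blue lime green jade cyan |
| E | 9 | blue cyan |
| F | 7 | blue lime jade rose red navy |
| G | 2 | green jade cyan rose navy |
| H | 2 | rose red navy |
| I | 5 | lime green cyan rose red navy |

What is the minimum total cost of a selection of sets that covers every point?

F, G together cover every point (F ∪ G = {blue, lime, green, jade, cyan, rose, red, navy}); total cost 7 + 2 = 9.
The greedy pick G, H, F costs 11; no covering selection beats 9.

9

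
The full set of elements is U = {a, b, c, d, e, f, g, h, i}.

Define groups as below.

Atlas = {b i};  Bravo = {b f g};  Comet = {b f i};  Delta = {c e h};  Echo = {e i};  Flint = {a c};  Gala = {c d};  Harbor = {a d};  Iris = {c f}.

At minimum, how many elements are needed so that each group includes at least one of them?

The 4 elements {c, d, f, i} hit every group.
No choice of 3 elements meets every group, so 4 is the minimum.

4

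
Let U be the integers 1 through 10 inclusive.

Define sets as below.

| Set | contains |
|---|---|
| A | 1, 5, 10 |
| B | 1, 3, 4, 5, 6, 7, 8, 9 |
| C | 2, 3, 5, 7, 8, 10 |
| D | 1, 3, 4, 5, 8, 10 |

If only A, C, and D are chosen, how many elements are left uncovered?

Union of A, C, D = {1, 2, 3, 4, 5, 7, 8, 10}.
Not covered: 6, 9 — 2 elements.

2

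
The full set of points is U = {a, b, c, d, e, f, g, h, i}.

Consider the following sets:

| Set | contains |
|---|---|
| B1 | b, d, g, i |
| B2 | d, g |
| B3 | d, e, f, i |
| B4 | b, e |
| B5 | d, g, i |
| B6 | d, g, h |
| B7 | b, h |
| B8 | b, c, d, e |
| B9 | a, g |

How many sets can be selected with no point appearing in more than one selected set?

B3, B7, B9 are pairwise disjoint (B3={d,e,f,i}; B7={b,h}; B9={a,g}).
Every remaining set overlaps one of these, and no 4 of the listed sets are pairwise disjoint, so 3 is the maximum.

3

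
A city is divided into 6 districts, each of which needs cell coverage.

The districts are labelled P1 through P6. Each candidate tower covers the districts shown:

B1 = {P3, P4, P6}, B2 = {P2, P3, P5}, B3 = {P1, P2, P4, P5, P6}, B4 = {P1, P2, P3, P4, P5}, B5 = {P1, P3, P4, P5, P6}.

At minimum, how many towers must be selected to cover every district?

2

B3 and B4 together: B3 ∪ B4 = {P1, P2, P3, P4, P5, P6} — every district is covered.
No single tower has all 6 districts (the largest, B3, has 5), so 2 is optimal.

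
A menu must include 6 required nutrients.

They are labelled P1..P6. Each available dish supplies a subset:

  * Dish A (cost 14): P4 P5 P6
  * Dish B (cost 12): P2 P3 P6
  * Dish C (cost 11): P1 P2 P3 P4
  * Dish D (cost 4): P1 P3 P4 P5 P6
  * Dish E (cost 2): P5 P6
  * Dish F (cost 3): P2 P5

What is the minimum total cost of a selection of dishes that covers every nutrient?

7

D, F together cover every nutrient (D ∪ F = {P1, P2, P3, P4, P5, P6}); total cost 4 + 3 = 7.
No covering selection has total cost below 7.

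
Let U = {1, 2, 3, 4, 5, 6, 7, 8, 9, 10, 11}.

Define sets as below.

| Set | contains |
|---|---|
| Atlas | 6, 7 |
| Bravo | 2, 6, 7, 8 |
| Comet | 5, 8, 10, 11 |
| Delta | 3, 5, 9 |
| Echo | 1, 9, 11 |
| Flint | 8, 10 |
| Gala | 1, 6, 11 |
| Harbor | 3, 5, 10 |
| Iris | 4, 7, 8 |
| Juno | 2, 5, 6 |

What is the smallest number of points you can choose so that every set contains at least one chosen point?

4

H = {3, 6, 8, 11} meets every set (each contains at least one member of H), and |H| = 4.
No choice of 3 points meets every set, so 4 is the minimum.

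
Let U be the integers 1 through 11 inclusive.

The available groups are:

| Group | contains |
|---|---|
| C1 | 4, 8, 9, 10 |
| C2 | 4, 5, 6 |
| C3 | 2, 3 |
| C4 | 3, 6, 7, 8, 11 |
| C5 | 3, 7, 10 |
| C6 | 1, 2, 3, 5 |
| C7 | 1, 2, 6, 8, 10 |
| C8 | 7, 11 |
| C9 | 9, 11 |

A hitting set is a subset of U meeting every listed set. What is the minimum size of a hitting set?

H = {2, 6, 7, 9} meets every group (each contains at least one member of H), and |H| = 4.
No choice of 3 elements meets every group, so 4 is the minimum.

4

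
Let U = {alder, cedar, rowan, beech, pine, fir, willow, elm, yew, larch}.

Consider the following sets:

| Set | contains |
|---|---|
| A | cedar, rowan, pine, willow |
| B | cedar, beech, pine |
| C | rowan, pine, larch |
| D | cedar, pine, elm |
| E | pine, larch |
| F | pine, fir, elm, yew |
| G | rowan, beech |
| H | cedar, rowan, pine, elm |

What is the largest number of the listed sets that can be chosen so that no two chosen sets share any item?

D, G are pairwise disjoint (D={cedar,pine,elm}; G={rowan,beech}).
Every remaining set overlaps one of these, and no 3 of the listed sets are pairwise disjoint, so 2 is the maximum.

2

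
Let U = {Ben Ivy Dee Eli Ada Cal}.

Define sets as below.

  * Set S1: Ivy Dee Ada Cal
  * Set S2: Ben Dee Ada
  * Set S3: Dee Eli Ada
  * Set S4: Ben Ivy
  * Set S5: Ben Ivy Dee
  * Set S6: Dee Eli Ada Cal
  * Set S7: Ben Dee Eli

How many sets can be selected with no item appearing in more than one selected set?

S4, S6 are pairwise disjoint (S4={Ben,Ivy}; S6={Dee,Eli,Ada,Cal}).
Every remaining set overlaps one of these, and no 3 of the listed sets are pairwise disjoint, so 2 is the maximum.

2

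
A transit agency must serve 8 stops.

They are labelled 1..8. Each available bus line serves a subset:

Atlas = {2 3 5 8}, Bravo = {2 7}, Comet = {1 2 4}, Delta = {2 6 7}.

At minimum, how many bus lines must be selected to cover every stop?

3

Atlas and Comet and Delta together: Atlas ∪ Comet ∪ Delta = {1, 2, 3, 4, 5, 6, 7, 8} — every stop is covered.
Only Comet contains 1, so Comet is forced; the remaining 5 stops need at least 2 more bus lines (each remaining bus line adds at most 3) — so at least 3 bus lines are needed, and 3 is optimal.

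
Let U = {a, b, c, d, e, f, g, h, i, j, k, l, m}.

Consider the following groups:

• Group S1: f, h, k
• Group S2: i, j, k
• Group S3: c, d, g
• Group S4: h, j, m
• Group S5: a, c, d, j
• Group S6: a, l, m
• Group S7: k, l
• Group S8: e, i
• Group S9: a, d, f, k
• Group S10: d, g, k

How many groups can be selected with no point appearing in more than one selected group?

S1, S3, S6, S8 are pairwise disjoint (S1={f,h,k}; S3={c,d,g}; S6={a,l,m}; S8={e,i}).
Every remaining group overlaps one of these, and no 5 of the listed groups are pairwise disjoint, so 4 is the maximum.

4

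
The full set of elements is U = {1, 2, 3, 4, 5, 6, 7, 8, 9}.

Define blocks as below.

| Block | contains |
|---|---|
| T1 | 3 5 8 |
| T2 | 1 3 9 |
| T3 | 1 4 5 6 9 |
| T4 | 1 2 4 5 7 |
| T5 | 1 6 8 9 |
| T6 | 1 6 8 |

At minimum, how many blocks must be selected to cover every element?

3

T2 and T4 and T5 together: T2 ∪ T4 ∪ T5 = {1, 2, 3, 4, 5, 6, 7, 8, 9} — every element is covered.
Only T4 contains 2, so T4 is forced; the remaining 4 elements need at least 2 more blocks (each remaining block adds at most 3) — so at least 3 blocks are needed, and 3 is optimal.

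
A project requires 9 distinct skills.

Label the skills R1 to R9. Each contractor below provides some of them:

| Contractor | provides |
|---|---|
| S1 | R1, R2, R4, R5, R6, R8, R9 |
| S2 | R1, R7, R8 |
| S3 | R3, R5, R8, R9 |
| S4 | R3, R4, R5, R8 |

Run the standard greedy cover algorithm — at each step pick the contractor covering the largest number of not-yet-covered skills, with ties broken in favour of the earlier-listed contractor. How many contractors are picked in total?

3

Greedy: pick S1 (covers 7 new) → pick S2 (covers 1 new) → pick S3 (covers 1 new). Total picks: 3.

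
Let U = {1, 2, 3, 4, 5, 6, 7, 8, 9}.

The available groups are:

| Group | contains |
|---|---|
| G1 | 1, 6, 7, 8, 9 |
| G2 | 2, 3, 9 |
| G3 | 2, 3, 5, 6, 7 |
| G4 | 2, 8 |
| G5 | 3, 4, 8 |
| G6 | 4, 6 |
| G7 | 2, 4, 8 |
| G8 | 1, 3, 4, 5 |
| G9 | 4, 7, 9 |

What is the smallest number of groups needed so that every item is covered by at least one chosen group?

3

Take {G1, G2, G8}. Their union is {1, 2, 3, 4, 5, 6, 7, 8, 9}, which is all 9 items.
No 2 of the 9 groups cover everything (all 36 combinations miss at least one item), so 3 is optimal.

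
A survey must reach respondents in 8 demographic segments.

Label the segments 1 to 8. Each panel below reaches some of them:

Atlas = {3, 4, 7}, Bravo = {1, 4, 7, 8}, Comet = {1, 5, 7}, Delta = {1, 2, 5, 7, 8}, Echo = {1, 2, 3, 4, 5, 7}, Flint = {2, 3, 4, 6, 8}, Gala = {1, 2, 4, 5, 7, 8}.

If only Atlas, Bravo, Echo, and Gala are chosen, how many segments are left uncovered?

1

Union of Atlas, Bravo, Echo, Gala = {1, 2, 3, 4, 5, 7, 8}.
Not covered: 6 — 1 segment.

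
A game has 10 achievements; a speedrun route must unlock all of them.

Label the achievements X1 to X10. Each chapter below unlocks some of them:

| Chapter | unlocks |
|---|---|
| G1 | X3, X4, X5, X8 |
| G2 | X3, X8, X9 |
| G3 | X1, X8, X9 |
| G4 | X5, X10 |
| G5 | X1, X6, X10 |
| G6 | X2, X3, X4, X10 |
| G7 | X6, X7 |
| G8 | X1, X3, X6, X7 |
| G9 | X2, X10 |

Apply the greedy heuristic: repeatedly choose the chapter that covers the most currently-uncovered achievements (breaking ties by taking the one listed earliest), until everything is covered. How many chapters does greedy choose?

Greedy: pick G1 (covers 4 new) → pick G5 (covers 3 new) → pick G2 (covers 1 new) → pick G6 (covers 1 new) → pick G7 (covers 1 new). Total picks: 5.
(The true minimum cover uses only 4 chapters, so greedy is not optimal here.)

5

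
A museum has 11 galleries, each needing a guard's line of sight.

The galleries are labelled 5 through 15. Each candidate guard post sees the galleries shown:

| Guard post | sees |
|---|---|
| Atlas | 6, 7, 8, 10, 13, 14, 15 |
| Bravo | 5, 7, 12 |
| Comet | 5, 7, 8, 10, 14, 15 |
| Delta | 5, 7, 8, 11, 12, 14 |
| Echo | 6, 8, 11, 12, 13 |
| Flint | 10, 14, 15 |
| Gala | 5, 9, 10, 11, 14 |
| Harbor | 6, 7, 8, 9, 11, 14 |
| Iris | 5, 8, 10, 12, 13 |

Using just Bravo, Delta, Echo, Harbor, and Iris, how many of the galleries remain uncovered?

Union of Bravo, Delta, Echo, Harbor, Iris = {5, 6, 7, 8, 9, 10, 11, 12, 13, 14}.
Not covered: 15 — 1 gallery.

1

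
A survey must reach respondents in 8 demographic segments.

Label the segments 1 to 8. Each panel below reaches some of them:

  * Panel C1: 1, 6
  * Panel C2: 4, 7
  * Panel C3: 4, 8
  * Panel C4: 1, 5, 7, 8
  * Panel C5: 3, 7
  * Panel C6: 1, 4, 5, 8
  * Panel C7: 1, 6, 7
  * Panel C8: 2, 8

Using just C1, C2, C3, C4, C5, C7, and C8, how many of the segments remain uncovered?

0

Union of C1, C2, C3, C4, C5, C7, C8 = {1, 2, 3, 4, 5, 6, 7, 8} — that's every segment, so 0 are uncovered.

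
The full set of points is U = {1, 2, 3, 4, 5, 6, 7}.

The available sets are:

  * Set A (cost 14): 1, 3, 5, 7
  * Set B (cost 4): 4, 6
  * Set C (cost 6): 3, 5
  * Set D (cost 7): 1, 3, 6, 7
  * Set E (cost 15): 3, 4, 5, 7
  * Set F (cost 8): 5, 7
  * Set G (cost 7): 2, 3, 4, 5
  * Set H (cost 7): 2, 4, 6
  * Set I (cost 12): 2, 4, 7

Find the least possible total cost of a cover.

D, G together cover every point (D ∪ G = {1, 2, 3, 4, 5, 6, 7}); total cost 7 + 7 = 14.
No covering selection has total cost below 14.

14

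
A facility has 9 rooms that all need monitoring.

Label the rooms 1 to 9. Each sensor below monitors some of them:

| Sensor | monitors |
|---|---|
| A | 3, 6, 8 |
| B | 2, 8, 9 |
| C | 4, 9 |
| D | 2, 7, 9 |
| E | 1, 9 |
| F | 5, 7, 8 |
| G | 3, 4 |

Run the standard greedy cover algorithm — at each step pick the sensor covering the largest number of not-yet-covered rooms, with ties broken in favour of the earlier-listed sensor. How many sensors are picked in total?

5

Greedy: pick A (covers 3 new) → pick D (covers 3 new) → pick C (covers 1 new) → pick E (covers 1 new) → pick F (covers 1 new). Total picks: 5.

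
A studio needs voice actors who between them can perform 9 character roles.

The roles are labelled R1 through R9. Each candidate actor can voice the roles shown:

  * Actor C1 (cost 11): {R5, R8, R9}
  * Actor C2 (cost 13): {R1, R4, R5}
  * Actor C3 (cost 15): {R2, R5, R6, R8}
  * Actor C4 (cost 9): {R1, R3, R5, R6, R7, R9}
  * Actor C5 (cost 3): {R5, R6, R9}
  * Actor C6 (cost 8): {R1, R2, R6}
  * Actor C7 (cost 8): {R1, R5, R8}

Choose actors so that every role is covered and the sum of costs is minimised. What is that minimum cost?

C2, C3, C4 together cover every role (C2 ∪ C3 ∪ C4 = {R1, R2, R3, R4, R5, R6, R7, R8, R9}); total cost 13 + 15 + 9 = 37.
The greedy pick C5, C4, C3, C2 costs 40; no covering selection beats 37.

37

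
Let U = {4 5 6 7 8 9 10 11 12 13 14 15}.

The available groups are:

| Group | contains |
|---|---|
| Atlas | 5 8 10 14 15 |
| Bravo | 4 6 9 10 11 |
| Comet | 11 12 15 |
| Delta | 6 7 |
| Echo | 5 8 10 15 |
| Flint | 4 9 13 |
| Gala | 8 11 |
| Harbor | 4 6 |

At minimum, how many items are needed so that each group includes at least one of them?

4

Take H = {6, 8, 9, 12}. Each listed group contains at least one of these, so H is a hitting set of size 4.
No choice of 3 items meets every group, so 4 is the minimum.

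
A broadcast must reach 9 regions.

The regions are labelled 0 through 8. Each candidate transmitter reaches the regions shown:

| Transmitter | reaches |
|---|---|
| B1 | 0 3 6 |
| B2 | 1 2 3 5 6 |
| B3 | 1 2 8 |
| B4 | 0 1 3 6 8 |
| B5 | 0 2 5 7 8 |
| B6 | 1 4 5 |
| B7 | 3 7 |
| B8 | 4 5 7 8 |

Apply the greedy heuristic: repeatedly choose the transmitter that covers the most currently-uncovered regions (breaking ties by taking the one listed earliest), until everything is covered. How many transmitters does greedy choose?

Greedy: pick B2 (covers 5 new) → pick B5 (covers 3 new) → pick B6 (covers 1 new). Total picks: 3.

3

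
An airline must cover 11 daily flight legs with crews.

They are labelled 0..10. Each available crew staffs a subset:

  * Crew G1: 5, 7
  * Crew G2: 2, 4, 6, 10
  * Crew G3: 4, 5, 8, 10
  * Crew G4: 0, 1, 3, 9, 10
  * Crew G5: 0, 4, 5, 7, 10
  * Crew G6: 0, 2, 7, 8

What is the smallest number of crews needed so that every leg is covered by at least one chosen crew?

G2 and G4 and G5 and G6 together: G2 ∪ G4 ∪ G5 ∪ G6 = {0, 1, 2, 3, 4, 5, 6, 7, 8, 9, 10} — every leg is covered.
No 3 of the 6 crews cover everything (all 20 combinations miss at least one leg), so 4 is optimal.

4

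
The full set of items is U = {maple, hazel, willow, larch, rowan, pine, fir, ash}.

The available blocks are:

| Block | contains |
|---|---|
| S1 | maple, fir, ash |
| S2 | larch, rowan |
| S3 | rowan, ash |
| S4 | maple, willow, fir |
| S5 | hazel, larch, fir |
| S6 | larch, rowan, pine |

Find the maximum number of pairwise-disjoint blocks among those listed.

2

S3, S4 are pairwise disjoint (S3={rowan,ash}; S4={maple,willow,fir}).
Every remaining block overlaps one of these, and no 3 of the listed blocks are pairwise disjoint, so 2 is the maximum.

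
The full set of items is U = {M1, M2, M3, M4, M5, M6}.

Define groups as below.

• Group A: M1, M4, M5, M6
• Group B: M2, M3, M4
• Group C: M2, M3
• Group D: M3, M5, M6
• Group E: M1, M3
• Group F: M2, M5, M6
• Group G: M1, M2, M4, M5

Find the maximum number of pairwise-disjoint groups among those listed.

2

E, F are pairwise disjoint (E={M1,M3}; F={M2,M5,M6}).
Every remaining group overlaps one of these, and no 3 of the listed groups are pairwise disjoint, so 2 is the maximum.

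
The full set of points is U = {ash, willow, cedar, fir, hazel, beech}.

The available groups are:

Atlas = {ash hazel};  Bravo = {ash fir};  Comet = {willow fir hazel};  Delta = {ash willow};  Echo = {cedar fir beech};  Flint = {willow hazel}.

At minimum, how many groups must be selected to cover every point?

Take {Comet, Delta, Echo}. Their union is {ash, willow, cedar, fir, hazel, beech}, which is all 6 points.
Only Echo contains cedar, so Echo is forced; the remaining 3 points need at least 2 more groups (each remaining group adds at most 2) — so at least 3 groups are needed, and 3 is optimal.

3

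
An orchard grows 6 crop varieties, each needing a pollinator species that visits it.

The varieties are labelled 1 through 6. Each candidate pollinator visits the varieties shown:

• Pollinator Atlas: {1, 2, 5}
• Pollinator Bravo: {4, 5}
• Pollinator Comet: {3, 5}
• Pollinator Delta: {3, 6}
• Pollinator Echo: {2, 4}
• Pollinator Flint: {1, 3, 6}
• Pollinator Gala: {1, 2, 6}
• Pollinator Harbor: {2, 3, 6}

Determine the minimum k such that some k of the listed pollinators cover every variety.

3

Take {Atlas, Echo, Harbor}. Their union is {1, 2, 3, 4, 5, 6}, which is all 6 varieties.
No 2 of the 8 pollinators cover everything (all 28 combinations miss at least one variety), so 3 is optimal.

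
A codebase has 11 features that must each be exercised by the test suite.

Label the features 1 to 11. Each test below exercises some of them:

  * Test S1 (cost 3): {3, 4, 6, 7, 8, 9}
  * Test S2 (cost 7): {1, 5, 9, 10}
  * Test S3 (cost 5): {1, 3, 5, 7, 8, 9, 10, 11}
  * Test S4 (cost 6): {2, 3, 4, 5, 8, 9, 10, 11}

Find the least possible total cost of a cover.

S1, S3, S4 together cover every feature (S1 ∪ S3 ∪ S4 = {1, 2, 3, 4, 5, 6, 7, 8, 9, 10, 11}); total cost 3 + 5 + 6 = 14.
No covering selection has total cost below 14.

14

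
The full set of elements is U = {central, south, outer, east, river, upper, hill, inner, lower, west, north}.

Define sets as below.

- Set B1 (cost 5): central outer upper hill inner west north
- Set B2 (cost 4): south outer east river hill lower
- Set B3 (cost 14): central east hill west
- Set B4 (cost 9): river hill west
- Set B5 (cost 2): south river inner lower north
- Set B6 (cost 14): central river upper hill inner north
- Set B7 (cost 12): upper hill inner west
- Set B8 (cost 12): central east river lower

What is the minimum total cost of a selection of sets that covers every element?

B1, B2 together cover every element (B1 ∪ B2 = {central, south, outer, east, river, upper, hill, inner, lower, west, north}); total cost 5 + 4 = 9.
The greedy pick B5, B1, B2 costs 11; no covering selection beats 9.

9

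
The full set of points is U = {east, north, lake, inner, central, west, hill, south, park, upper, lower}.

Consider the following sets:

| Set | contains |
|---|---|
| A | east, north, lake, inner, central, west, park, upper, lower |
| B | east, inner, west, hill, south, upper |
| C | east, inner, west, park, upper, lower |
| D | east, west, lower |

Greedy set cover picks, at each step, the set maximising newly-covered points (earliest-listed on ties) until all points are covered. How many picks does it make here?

2

Greedy: pick A (covers 9 new) → pick B (covers 2 new). Total picks: 2.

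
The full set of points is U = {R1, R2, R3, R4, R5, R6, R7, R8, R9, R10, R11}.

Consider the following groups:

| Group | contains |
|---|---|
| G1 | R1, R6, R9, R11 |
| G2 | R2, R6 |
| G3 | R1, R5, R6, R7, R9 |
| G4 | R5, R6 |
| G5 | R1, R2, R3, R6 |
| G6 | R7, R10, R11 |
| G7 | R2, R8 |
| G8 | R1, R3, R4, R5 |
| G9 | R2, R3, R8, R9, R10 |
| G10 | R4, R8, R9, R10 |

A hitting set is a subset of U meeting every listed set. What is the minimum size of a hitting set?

4

The 4 points {R2, R4, R6, R10} hit every group.
No choice of 3 points meets every group, so 4 is the minimum.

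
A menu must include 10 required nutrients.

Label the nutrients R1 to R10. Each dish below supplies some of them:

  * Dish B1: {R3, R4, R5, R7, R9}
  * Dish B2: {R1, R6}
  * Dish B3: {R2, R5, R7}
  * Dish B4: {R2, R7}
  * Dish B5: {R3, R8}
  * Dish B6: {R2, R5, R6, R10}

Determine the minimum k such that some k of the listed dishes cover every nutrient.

Take {B1, B2, B5, B6}. Their union is {R1, R2, R3, R4, R5, R6, R7, R8, R9, R10}, which is all 10 nutrients.
No 3 of the 6 dishes cover everything (all 20 combinations miss at least one nutrient), so 4 is optimal.

4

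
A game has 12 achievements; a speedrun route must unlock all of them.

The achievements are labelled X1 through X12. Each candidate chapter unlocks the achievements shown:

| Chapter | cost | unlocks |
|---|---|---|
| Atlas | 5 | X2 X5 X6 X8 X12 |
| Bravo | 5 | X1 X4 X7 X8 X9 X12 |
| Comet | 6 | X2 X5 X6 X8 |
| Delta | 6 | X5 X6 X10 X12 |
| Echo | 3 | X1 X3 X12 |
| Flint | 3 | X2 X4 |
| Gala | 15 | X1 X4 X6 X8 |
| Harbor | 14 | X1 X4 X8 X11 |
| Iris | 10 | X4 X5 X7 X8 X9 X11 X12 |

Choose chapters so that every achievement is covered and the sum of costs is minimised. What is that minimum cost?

Delta, Echo, Flint, Iris together cover every achievement (Delta ∪ Echo ∪ Flint ∪ Iris = {X1, X2, X3, X4, X5, X6, X7, X8, X9, X10, X11, X12}); total cost 6 + 3 + 3 + 10 = 22.
The greedy pick Bravo, Atlas, Echo, Delta, Iris costs 29; no covering selection beats 22.

22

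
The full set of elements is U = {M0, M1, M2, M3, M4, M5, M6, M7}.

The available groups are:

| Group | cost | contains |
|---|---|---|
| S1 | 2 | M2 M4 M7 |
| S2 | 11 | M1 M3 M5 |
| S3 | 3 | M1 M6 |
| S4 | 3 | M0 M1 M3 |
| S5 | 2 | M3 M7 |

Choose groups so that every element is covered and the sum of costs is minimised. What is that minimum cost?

S1, S2, S3, S4 together cover every element (S1 ∪ S2 ∪ S3 ∪ S4 = {M0, M1, M2, M3, M4, M5, M6, M7}); total cost 2 + 11 + 3 + 3 = 19.
No covering selection has total cost below 19.

19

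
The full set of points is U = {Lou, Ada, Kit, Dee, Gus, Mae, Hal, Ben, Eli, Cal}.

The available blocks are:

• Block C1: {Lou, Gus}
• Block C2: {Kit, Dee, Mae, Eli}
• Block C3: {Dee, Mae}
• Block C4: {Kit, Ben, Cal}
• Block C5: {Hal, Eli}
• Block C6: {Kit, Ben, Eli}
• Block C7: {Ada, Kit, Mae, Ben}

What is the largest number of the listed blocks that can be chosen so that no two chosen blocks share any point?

C1, C3, C4, C5 are pairwise disjoint (C1={Lou,Gus}; C3={Dee,Mae}; C4={Kit,Ben,Cal}; C5={Hal,Eli}).
Every remaining block overlaps one of these, and no 5 of the listed blocks are pairwise disjoint, so 4 is the maximum.

4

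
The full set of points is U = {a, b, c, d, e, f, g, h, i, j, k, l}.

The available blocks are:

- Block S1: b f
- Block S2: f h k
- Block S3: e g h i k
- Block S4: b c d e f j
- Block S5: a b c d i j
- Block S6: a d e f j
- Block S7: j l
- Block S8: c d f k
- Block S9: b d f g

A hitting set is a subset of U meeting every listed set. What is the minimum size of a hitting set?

3

T = {b, j, k} meets every block (each contains at least one member of T), and |T| = 3.
The blocks S1, S3, S7 are pairwise disjoint, so any hitting set needs a separate point for each — at least 3. Hence 3 is optimal.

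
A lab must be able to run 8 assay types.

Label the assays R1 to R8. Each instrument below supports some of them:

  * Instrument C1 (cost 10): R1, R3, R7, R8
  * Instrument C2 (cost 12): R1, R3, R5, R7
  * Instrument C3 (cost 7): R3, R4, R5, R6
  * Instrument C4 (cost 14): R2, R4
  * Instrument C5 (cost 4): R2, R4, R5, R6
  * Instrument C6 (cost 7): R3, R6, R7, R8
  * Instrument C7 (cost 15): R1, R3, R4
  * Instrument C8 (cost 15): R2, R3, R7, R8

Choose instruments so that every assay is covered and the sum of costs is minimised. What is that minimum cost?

14

C1, C5 together cover every assay (C1 ∪ C5 = {R1, R2, R3, R4, R5, R6, R7, R8}); total cost 10 + 4 = 14.
The greedy pick C5, C6, C1 costs 21; no covering selection beats 14.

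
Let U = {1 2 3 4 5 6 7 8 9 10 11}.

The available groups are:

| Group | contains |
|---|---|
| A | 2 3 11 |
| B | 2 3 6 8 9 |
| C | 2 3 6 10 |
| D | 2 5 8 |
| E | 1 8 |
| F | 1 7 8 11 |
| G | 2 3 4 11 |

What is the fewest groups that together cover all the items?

Take {B, C, D, F, G}. Their union is {1, 2, 3, 4, 5, 6, 7, 8, 9, 10, 11}, which is all 11 items.
No 4 of the 7 groups cover everything (all 35 combinations miss at least one item), so 5 is optimal.

5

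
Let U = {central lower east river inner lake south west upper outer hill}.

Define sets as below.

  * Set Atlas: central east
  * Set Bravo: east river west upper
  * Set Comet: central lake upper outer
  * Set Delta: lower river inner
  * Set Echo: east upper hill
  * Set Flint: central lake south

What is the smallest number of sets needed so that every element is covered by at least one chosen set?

5

Take {Bravo, Comet, Delta, Echo, Flint}. Their union is {central, lower, east, river, inner, lake, south, west, upper, outer, hill}, which is all 11 elements.
No 4 of the 6 sets cover everything (all 15 combinations miss at least one element), so 5 is optimal.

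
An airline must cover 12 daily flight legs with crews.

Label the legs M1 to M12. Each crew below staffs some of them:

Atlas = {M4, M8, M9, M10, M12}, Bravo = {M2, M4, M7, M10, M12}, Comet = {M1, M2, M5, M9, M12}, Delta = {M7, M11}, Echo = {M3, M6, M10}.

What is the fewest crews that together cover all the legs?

Take {Atlas, Comet, Delta, Echo}. Their union is {M1, M2, M3, M4, M5, M6, M7, M8, M9, M10, M11, M12}, which is all 12 legs.
Only Comet contains M1, so Comet is forced; the remaining 7 legs need at least 3 more crews (each remaining crew adds at most 3) — so at least 4 crews are needed, and 4 is optimal.

4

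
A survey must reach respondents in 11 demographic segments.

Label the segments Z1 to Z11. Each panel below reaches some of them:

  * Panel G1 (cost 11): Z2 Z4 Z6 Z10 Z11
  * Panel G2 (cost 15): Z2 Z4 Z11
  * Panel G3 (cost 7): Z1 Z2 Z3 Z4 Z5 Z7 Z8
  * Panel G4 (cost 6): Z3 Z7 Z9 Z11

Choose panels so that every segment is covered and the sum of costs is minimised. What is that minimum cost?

G1, G3, G4 together cover every segment (G1 ∪ G3 ∪ G4 = {Z1, Z2, Z3, Z4, Z5, Z6, Z7, Z8, Z9, Z10, Z11}); total cost 11 + 7 + 6 = 24.
No covering selection has total cost below 24.

24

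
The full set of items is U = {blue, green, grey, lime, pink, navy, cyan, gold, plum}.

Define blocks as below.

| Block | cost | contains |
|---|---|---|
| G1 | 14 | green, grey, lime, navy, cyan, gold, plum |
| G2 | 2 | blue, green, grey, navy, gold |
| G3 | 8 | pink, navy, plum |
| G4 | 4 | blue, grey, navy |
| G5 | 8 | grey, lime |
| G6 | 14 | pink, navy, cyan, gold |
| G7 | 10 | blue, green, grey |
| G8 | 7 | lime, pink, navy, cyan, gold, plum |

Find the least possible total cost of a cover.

G2, G8 together cover every item (G2 ∪ G8 = {blue, green, grey, lime, pink, navy, cyan, gold, plum}); total cost 2 + 7 = 9.
No covering selection has total cost below 9.

9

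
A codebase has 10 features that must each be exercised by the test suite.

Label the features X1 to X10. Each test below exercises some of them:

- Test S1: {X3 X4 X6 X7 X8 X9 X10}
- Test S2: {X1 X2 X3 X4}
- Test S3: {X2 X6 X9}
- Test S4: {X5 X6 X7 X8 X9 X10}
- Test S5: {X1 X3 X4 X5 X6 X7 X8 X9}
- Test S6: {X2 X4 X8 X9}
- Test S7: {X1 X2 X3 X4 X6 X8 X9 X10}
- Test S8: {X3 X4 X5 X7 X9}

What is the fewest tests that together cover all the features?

2

Take {S7, S8}. Their union is {X1, X2, X3, X4, X5, X6, X7, X8, X9, X10}, which is all 10 features.
No single test has all 10 features (the largest, S5, has 8), so 2 is optimal.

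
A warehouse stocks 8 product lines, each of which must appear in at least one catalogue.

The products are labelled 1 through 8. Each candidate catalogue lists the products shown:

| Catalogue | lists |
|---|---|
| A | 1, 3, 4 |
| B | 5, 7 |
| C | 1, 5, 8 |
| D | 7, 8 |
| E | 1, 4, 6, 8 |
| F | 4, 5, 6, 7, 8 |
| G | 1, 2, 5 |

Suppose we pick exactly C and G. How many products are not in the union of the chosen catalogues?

Union of C, G = {1, 2, 5, 8}.
Not covered: 3, 4, 6, 7 — 4 products.

4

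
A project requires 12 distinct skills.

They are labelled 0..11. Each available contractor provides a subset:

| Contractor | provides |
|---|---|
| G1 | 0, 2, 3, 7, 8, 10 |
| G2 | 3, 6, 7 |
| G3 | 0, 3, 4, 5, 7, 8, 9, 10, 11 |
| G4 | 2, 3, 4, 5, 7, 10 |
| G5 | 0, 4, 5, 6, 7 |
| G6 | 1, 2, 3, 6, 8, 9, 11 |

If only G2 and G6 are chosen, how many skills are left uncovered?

4

Union of G2, G6 = {1, 2, 3, 6, 7, 8, 9, 11}.
Not covered: 0, 4, 5, 10 — 4 skills.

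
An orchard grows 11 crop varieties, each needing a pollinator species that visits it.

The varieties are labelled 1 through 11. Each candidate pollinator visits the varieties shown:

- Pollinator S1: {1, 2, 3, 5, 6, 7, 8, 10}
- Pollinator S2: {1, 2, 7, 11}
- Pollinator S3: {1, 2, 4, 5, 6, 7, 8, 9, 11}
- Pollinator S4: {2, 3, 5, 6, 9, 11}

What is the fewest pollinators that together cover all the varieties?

2

S1 and S3 together: S1 ∪ S3 = {1, 2, 3, 4, 5, 6, 7, 8, 9, 10, 11} — every variety is covered.
No single pollinator has all 11 varieties (the largest, S3, has 9), so 2 is optimal.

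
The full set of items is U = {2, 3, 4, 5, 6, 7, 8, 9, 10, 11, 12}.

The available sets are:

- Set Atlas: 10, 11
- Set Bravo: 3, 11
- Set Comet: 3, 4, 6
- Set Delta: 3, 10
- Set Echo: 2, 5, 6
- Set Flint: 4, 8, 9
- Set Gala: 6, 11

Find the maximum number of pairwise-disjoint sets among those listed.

3

Delta, Echo, Flint are pairwise disjoint (Delta={3,10}; Echo={2,5,6}; Flint={4,8,9}).
Every remaining set overlaps one of these, and no 4 of the listed sets are pairwise disjoint, so 3 is the maximum.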